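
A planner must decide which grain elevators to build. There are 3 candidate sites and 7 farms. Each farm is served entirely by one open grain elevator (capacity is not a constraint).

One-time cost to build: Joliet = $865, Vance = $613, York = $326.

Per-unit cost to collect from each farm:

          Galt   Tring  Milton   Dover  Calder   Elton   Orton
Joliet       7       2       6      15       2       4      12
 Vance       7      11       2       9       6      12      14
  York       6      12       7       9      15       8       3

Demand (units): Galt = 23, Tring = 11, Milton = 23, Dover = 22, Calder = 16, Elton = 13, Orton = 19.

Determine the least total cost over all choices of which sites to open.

Minimum total cost: 1356

For any fixed open set, each farm goes to its cheapest open site; total = fixed + service.
{York}: Galt→York 6·23=138, Tring→York 12·11=132, Milton→York 7·23=161, Dover→York 9·22=198, Calder→York 15·16=240, Elton→York 8·13=104, Orton→York 3·19=57. Service 1030; fixed 326; total 1356.
{Vance}: Galt→Vance 7·23=161, Tring→Vance 11·11=121, Milton→Vance 2·23=46, Dover→Vance 9·22=198, Calder→Vance 6·16=96, Elton→Vance 12·13=156, Orton→Vance 14·19=266. Service 1044; fixed 613; total 1657.
{Vance, York}: service 760 + fixed 939 = 1699
{Joliet, Vance, York}: Galt→York 6·23=138, Tring→Joliet 2·11=22, Milton→Vance 2·23=46, Dover→Vance 9·22=198, Calder→Joliet 2·16=32, Elton→Joliet 4·13=52, Orton→York 3·19=57. Service 545; fixed 1804; total 2349.
No other subset beats 1356.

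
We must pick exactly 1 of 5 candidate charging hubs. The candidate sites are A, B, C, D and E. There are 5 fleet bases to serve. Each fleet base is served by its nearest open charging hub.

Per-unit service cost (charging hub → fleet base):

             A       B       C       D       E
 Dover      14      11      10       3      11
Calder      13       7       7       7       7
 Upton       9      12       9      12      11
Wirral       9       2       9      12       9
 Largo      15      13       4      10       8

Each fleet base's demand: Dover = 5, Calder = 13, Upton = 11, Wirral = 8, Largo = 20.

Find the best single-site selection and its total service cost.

With exactly 1 open, each fleet base uses its cheapest among the chosen.
{C}: Dover→C 10·5=50, Calder→C 7·13=91, Upton→C 9·11=99, Wirral→C 9·8=72, Largo→C 4·20=80. Service cost 392.
{E}: service cost 499
{D}: service cost 534
Among all 5 size-1 choices, {C} is lowest.

Choose C only; total service cost 392.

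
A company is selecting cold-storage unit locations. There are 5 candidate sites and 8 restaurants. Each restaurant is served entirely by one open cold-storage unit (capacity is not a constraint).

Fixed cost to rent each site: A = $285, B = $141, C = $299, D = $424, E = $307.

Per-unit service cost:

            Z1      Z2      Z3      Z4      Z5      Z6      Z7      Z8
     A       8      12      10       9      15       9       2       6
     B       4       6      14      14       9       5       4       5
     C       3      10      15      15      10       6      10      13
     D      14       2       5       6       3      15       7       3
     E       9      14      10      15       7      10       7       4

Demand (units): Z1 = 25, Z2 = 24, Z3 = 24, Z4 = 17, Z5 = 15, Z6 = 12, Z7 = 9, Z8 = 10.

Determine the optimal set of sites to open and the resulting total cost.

For any fixed open set, each restaurant goes to its cheapest open site; total = fixed + service.
{B, D}: Z1→B 4·25=100, Z2→D 2·24=48, Z3→D 5·24=120, Z4→D 6·17=102, Z5→D 3·15=45, Z6→B 5·12=60, Z7→B 4·9=36, Z8→D 3·10=30. Service 541; fixed 565; total 1106.
{B}: service 1099 + fixed 141 = 1240
{C, D}: service 555 + fixed 723 = 1278
{A, B, C, D, E}: service 498 + fixed 1456 = 1954
No other subset beats 1106.

Open B and D; minimum total cost 1106.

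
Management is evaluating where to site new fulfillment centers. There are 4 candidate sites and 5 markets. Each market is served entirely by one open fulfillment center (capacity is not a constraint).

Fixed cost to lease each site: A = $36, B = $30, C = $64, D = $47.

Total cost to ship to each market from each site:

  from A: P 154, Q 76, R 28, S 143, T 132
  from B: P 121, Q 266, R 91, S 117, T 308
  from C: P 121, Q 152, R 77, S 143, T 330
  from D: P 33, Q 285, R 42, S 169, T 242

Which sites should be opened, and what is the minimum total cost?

For any fixed open set, each market goes to its cheapest open site; total = fixed + service.
{A, D}: P→D 33, Q→A 76, R→A 28, S→A 143, T→A 132. Service 412; fixed 83; total 495.
{A, B, D}: P→D 33, Q→A 76, R→A 28, S→B 117, T→A 132. Service 386; fixed 113; total 499.
{A, B}: service 474 + fixed 66 = 540
{A, B, C, D}: service 386 + fixed 177 = 563
No other subset beats 495.

Open A and D; minimum total cost 495.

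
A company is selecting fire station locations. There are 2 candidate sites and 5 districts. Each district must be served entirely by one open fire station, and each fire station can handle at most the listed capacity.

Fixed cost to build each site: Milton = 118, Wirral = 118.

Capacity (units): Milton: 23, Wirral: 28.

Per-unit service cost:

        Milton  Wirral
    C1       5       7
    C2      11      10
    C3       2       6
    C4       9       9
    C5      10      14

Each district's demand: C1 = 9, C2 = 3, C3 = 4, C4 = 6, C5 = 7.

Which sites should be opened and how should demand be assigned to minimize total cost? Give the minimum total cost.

Open {Milton, Wirral}: C1→Milton 5·9=45, C2→Wirral 10·3=30, C3→Milton 2·4=8, C4→Wirral 9·6=54, C5→Milton 10·7=70.
Loads: Milton carries 20/23, Wirral carries 9/28. Service 207; fixed 236; total 443.
Next best feasible plan costs 446.

Minimum total cost: 443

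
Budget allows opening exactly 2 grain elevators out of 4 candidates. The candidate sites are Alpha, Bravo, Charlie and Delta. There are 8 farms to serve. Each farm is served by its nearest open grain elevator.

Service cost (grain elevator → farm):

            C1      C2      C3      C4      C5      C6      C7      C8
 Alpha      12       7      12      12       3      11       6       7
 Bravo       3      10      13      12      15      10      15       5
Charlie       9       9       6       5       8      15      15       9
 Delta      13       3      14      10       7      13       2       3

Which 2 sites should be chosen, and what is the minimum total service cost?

With exactly 2 open, each farm uses its cheapest among the chosen.
{Charlie, Delta}: C1→Charlie 9, C2→Delta 3, C3→Charlie 6, C4→Charlie 5, C5→Delta 7, C6→Delta 13, C7→Delta 2, C8→Delta 3. Service cost 48.
{Bravo, Delta}: service cost 51
{Alpha, Charlie}: service cost 54
Among all 6 size-2 choices, {Charlie, Delta} is lowest.

Choose Charlie and Delta; total service cost 48.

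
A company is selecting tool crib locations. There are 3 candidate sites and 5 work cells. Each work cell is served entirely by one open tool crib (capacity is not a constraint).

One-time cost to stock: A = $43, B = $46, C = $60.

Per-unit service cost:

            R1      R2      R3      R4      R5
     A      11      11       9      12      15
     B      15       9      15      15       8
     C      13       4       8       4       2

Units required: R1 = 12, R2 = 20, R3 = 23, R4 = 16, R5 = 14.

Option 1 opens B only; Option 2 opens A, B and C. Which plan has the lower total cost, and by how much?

Option 2 is cheaper by 466.

Option 1: {B}: R1→B 15·12=180, R2→B 9·20=180, R3→B 15·23=345, R4→B 15·16=240, R5→B 8·14=112. Service 1057; fixed 46; total 1103.
Option 2: {A, B, C}: R1→A 11·12=132, R2→C 4·20=80, R3→C 8·23=184, R4→C 4·16=64, R5→C 2·14=28. Service 488; fixed 149; total 637.
Difference: |1103 − 637| = 466.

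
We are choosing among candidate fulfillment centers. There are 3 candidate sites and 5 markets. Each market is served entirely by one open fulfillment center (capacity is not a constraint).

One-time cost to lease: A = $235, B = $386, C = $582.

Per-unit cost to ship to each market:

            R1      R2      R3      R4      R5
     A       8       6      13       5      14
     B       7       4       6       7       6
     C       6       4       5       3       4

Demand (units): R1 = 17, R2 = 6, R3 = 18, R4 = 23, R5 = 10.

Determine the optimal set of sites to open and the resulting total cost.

Open B only; minimum total cost 858.

For any fixed open set, each market goes to its cheapest open site; total = fixed + service.
{B}: R1→B 7·17=119, R2→B 4·6=24, R3→B 6·18=108, R4→B 7·23=161, R5→B 6·10=60. Service 472; fixed 386; total 858.
{A}: R1→A 8·17=136, R2→A 6·6=36, R3→A 13·18=234, R4→A 5·23=115, R5→A 14·10=140. Service 661; fixed 235; total 896.
{C}: R1→C 6·17=102, R2→C 4·6=24, R3→C 5·18=90, R4→C 3·23=69, R5→C 4·10=40. Service 325; fixed 582; total 907.
{A, B, C}: service 325 + fixed 1203 = 1528
(All 7 nonempty subsets were checked; B only is lowest.)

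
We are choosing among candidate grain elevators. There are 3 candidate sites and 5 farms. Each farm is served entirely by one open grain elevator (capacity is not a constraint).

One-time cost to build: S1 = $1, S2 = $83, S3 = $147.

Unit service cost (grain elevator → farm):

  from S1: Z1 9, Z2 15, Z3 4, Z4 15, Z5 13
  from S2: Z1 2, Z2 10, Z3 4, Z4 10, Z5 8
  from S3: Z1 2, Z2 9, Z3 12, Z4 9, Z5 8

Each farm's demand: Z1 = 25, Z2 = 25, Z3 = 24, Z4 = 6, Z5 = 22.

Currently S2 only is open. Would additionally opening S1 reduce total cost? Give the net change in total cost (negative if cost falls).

Current service cost with {S2}: 632.
Adding S1: each farm re-picks its cheapest; new service cost 632, saving 0.
Extra fixed cost: 1. Net change = 1 − 0 = 1.
(Totals: 715 → 716.)

No — net change +1 (cost rises by 1).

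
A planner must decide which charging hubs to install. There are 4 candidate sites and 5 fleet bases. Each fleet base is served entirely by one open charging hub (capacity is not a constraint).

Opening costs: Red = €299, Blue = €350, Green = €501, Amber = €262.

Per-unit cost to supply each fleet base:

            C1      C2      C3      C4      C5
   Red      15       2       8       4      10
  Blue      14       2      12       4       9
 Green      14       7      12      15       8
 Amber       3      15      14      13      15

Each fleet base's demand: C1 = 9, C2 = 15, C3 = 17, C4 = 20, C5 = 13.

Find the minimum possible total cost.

Minimum total cost: 810

For any fixed open set, each fleet base goes to its cheapest open site; total = fixed + service.
{Red}: C1→Red 15·9=135, C2→Red 2·15=30, C3→Red 8·17=136, C4→Red 4·20=80, C5→Red 10·13=130. Service 511; fixed 299; total 810.
{Blue}: service 557 + fixed 350 = 907
{Red, Amber}: C1→Amber 3·9=27, C2→Red 2·15=30, C3→Red 8·17=136, C4→Red 4·20=80, C5→Red 10·13=130. Service 403; fixed 561; total 964.
{Red, Blue, Green, Amber}: C1→Amber 3·9=27, C2→Red 2·15=30, C3→Red 8·17=136, C4→Red 4·20=80, C5→Green 8·13=104. Service 377; fixed 1412; total 1789.
No other subset beats 810.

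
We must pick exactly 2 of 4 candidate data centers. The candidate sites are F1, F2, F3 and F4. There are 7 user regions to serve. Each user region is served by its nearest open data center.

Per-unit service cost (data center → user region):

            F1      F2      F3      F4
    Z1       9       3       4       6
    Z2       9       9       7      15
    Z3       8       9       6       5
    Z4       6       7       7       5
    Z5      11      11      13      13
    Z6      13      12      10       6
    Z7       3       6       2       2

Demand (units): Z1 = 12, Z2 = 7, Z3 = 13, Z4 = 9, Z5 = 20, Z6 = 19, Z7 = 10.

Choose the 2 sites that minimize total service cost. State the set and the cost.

With exactly 2 open, each user region uses its cheapest among the chosen.
{F2, F4}: Z1→F2 3·12=36, Z2→F2 9·7=63, Z3→F4 5·13=65, Z4→F4 5·9=45, Z5→F2 11·20=220, Z6→F4 6·19=114, Z7→F4 2·10=20. Service cost 563.
{F1, F4}: service cost 599
{F3, F4}: service cost 601
Among all 6 size-2 choices, {F2, F4} is lowest.

Choose F2 and F4; total service cost 563.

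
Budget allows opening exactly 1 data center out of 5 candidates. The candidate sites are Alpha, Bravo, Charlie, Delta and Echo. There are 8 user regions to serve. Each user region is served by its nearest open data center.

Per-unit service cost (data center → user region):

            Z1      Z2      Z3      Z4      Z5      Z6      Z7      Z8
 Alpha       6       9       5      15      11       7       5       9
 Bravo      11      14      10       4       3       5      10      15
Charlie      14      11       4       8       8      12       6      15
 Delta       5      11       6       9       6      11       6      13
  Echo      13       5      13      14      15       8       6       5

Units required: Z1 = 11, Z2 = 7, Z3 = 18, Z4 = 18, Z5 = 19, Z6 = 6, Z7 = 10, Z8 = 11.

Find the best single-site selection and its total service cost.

Choose Delta only; total service cost 785.

With exactly 1 open, each user region uses its cheapest among the chosen.
{Delta}: Z1→Delta 5·11=55, Z2→Delta 11·7=77, Z3→Delta 6·18=108, Z4→Delta 9·18=162, Z5→Delta 6·19=114, Z6→Delta 11·6=66, Z7→Delta 6·10=60, Z8→Delta 13·11=143. Service cost 785.
{Bravo}: service cost 823
{Alpha}: service cost 889
Among all 5 size-1 choices, {Delta} is lowest.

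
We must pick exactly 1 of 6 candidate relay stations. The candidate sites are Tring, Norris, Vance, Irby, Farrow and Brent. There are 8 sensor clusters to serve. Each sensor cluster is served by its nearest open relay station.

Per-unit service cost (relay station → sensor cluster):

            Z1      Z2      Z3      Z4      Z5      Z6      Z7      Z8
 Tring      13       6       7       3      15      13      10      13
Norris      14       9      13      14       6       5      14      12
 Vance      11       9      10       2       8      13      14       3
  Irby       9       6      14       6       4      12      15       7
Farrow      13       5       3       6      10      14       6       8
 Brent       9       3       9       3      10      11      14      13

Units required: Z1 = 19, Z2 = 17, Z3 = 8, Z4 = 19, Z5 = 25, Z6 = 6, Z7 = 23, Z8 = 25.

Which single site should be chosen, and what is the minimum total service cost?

Choose Farrow only; total service cost 1142.

With exactly 1 open, each sensor cluster uses its cheapest among the chosen.
{Farrow}: Z1→Farrow 13·19=247, Z2→Farrow 5·17=85, Z3→Farrow 3·8=24, Z4→Farrow 6·19=114, Z5→Farrow 10·25=250, Z6→Farrow 14·6=84, Z7→Farrow 6·23=138, Z8→Farrow 8·25=200. Service cost 1142.
{Vance}: service cost 1155
{Irby}: service cost 1191
Among all 6 size-1 choices, {Farrow} is lowest.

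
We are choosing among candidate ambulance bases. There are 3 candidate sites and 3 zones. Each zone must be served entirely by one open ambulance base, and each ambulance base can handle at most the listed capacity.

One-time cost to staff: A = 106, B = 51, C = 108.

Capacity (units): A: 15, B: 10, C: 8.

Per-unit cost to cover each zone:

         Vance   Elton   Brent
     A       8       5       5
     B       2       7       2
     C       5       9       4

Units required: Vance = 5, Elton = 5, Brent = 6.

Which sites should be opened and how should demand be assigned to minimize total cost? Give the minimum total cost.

Minimum total cost: 222

Open {A, B}: Vance→B 2·5=10, Elton→A 5·5=25, Brent→A 5·6=30.
Loads: A carries 11/15, B carries 5/10. Service 65; fixed 157; total 222.
Next best feasible plan costs 228.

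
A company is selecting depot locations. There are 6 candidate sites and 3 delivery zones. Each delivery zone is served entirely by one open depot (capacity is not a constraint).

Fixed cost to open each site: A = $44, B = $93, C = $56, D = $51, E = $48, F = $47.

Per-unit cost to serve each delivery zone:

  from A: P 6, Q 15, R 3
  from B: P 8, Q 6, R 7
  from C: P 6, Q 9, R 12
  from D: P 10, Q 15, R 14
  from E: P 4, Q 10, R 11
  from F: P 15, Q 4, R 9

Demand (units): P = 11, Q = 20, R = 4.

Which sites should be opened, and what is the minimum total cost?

For any fixed open set, each delivery zone goes to its cheapest open site; total = fixed + service.
{A, F}: P→A 6·11=66, Q→F 4·20=80, R→A 3·4=12. Service 158; fixed 91; total 249.
{E, F}: service 160 + fixed 95 = 255
{A, E, F}: service 136 + fixed 139 = 275
{A, B, C, D, E, F}: P→E 4·11=44, Q→F 4·20=80, R→A 3·4=12. Service 136; fixed 339; total 475.
No other subset beats 249.

Open A and F; minimum total cost 249.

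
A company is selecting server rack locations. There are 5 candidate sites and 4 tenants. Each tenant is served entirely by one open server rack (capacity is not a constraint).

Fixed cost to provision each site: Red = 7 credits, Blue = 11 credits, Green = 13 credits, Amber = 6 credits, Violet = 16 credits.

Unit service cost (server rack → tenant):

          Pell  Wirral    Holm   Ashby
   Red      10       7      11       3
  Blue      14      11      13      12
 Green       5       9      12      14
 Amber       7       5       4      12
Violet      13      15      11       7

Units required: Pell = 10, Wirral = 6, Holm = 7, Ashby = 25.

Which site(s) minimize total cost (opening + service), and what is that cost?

Open Red, Green and Amber; minimum total cost 209.

For any fixed open set, each tenant goes to its cheapest open site; total = fixed + service.
{Red, Green, Amber}: Pell→Green 5·10=50, Wirral→Amber 5·6=30, Holm→Amber 4·7=28, Ashby→Red 3·25=75. Service 183; fixed 26; total 209.
{Red, Amber}: service 203 + fixed 13 = 216
{Red, Blue, Green, Amber}: service 183 + fixed 37 = 220
{Red, Blue, Green, Amber, Violet}: service 183 + fixed 53 = 236
No other subset beats 209.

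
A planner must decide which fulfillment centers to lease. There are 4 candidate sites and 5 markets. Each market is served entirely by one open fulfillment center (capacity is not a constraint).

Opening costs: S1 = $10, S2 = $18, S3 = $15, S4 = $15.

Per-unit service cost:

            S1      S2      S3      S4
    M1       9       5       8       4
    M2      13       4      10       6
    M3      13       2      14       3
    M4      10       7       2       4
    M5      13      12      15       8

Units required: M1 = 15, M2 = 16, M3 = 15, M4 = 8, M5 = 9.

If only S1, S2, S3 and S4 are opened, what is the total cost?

Each market is assigned to its cheapest site among the open ones.
{S1, S2, S3, S4}: M1→S4 4·15=60, M2→S2 4·16=64, M3→S2 2·15=30, M4→S3 2·8=16, M5→S4 8·9=72. Service 242; fixed 58; total 300.

Total cost: 300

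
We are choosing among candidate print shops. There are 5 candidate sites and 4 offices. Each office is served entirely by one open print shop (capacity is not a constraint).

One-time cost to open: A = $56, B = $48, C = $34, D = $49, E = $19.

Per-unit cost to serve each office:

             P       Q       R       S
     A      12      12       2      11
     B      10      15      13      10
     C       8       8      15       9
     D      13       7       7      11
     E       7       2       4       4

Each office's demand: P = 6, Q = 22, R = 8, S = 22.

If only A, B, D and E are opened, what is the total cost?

Total cost: 362

Each office is assigned to its cheapest site among the open ones.
{A, B, D, E}: P→E 7·6=42, Q→E 2·22=44, R→A 2·8=16, S→E 4·22=88. Service 190; fixed 172; total 362.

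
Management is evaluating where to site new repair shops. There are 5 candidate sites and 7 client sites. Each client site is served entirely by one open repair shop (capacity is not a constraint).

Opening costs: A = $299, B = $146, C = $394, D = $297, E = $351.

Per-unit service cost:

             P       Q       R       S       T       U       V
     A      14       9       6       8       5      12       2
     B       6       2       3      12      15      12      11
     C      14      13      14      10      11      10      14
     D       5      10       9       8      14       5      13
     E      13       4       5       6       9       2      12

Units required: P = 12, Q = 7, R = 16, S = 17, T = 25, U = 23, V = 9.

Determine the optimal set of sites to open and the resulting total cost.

For any fixed open set, each client site goes to its cheapest open site; total = fixed + service.
{E}: P→E 13·12=156, Q→E 4·7=28, R→E 5·16=80, S→E 6·17=102, T→E 9·25=225, U→E 2·23=46, V→E 12·9=108. Service 745; fixed 351; total 1096.
{B, E}: P→B 6·12=72, Q→B 2·7=14, R→B 3·16=48, S→E 6·17=102, T→E 9·25=225, U→E 2·23=46, V→B 11·9=99. Service 606; fixed 497; total 1103.
{A, B}: P→B 6·12=72, Q→B 2·7=14, R→B 3·16=48, S→A 8·17=136, T→A 5·25=125, U→A 12·23=276, V→A 2·9=18. Service 689; fixed 445; total 1134.
{A, B, C, D, E}: P→D 5·12=60, Q→B 2·7=14, R→B 3·16=48, S→E 6·17=102, T→A 5·25=125, U→E 2·23=46, V→A 2·9=18. Service 413; fixed 1487; total 1900.
No other subset beats 1096.

Open E only; minimum total cost 1096.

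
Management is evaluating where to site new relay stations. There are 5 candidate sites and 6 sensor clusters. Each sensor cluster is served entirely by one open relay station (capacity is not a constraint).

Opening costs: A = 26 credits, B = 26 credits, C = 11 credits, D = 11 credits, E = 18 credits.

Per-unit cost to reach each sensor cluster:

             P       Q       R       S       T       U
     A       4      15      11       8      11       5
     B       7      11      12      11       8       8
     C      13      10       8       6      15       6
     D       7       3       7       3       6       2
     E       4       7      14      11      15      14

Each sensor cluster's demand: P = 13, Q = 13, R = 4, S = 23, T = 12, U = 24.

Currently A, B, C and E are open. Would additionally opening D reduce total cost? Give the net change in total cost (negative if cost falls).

Current service cost with {A, B, C, E}: 529.
Adding D: each sensor cluster re-picks its cheapest; new service cost 308, saving 221.
Extra fixed cost: 11. Net change = 11 − 221 = -210.
(Totals: 610 → 400.)

Yes — net change −210 (cost falls by 210).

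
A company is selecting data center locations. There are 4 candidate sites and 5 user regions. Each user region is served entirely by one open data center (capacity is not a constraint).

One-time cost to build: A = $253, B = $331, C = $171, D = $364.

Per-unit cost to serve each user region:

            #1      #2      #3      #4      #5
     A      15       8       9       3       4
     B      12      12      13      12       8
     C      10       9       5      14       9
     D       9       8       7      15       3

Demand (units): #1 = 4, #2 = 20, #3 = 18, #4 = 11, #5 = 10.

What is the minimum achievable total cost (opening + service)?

For any fixed open set, each user region goes to its cheapest open site; total = fixed + service.
{A}: #1→A 15·4=60, #2→A 8·20=160, #3→A 9·18=162, #4→A 3·11=33, #5→A 4·10=40. Service 455; fixed 253; total 708.
{C}: service 554 + fixed 171 = 725
{A, C}: service 363 + fixed 424 = 787
{A, B, C, D}: service 349 + fixed 1119 = 1468
No other subset beats 708.

Minimum total cost: 708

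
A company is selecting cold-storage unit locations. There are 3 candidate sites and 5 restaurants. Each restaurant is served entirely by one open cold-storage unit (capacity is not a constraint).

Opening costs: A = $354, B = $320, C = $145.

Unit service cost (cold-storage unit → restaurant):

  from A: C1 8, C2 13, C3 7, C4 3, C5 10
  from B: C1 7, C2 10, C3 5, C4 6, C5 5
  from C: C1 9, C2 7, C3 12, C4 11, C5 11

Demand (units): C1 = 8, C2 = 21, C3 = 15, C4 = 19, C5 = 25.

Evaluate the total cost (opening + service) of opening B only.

Each restaurant is assigned to its cheapest site among the open ones.
{B}: C1→B 7·8=56, C2→B 10·21=210, C3→B 5·15=75, C4→B 6·19=114, C5→B 5·25=125. Service 580; fixed 320; total 900.

Total cost: 900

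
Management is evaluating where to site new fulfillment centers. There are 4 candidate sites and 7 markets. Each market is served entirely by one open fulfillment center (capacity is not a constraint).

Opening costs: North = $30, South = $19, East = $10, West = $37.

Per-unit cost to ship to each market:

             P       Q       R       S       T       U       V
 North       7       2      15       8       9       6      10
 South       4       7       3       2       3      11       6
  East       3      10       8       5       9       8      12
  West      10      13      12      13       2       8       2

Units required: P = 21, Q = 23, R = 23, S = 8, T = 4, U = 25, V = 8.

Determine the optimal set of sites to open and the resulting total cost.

Open North, South and East; minimum total cost 463.

For any fixed open set, each market goes to its cheapest open site; total = fixed + service.
{North, South, East}: P→East 3·21=63, Q→North 2·23=46, R→South 3·23=69, S→South 2·8=16, T→South 3·4=12, U→North 6·25=150, V→South 6·8=48. Service 404; fixed 59; total 463.
{North, South, East, West}: service 368 + fixed 96 = 464
{North, South}: P→South 4·21=84, Q→North 2·23=46, R→South 3·23=69, S→South 2·8=16, T→South 3·4=12, U→North 6·25=150, V→South 6·8=48. Service 425; fixed 49; total 474.
{East}: P→East 3·21=63, Q→East 10·23=230, R→East 8·23=184, S→East 5·8=40, T→East 9·4=36, U→East 8·25=200, V→East 12·8=96. Service 849; fixed 10; total 859.
No other subset beats 463.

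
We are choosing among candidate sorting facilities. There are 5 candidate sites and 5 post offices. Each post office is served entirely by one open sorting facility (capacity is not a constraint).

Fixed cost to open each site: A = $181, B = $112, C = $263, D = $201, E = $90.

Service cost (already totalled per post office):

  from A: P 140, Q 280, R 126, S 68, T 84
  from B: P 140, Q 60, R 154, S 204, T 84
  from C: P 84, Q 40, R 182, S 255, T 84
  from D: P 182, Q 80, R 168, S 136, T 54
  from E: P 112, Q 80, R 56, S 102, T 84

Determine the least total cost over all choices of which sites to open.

For any fixed open set, each post office goes to its cheapest open site; total = fixed + service.
{E}: P→E 112, Q→E 80, R→E 56, S→E 102, T→E 84. Service 434; fixed 90; total 524.
{B, E}: service 414 + fixed 202 = 616
{A, E}: service 400 + fixed 271 = 671
{A, B, C, D, E}: P→C 84, Q→C 40, R→E 56, S→A 68, T→D 54. Service 302; fixed 847; total 1149.
No other subset beats 524.

Minimum total cost: 524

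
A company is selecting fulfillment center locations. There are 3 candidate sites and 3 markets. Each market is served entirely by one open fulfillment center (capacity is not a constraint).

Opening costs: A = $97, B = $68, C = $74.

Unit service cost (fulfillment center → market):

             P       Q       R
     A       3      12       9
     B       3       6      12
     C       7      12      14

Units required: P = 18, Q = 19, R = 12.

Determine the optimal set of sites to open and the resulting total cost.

For any fixed open set, each market goes to its cheapest open site; total = fixed + service.
{B}: P→B 3·18=54, Q→B 6·19=114, R→B 12·12=144. Service 312; fixed 68; total 380.
{A, B}: P→A 3·18=54, Q→B 6·19=114, R→A 9·12=108. Service 276; fixed 165; total 441.
{B, C}: service 312 + fixed 142 = 454
{A, B, C}: P→A 3·18=54, Q→B 6·19=114, R→A 9·12=108. Service 276; fixed 239; total 515.
No other subset beats 380.

Open B only; minimum total cost 380.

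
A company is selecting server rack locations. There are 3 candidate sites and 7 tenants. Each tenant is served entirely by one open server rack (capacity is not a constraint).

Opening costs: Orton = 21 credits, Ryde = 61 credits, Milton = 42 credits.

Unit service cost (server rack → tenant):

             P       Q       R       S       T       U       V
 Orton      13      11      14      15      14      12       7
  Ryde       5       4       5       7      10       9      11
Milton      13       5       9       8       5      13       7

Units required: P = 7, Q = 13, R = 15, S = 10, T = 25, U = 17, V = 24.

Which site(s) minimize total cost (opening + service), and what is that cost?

For any fixed open set, each tenant goes to its cheapest open site; total = fixed + service.
{Ryde, Milton}: P→Ryde 5·7=35, Q→Ryde 4·13=52, R→Ryde 5·15=75, S→Ryde 7·10=70, T→Milton 5·25=125, U→Ryde 9·17=153, V→Milton 7·24=168. Service 678; fixed 103; total 781.
{Orton, Ryde, Milton}: service 678 + fixed 124 = 802
{Orton, Ryde}: service 803 + fixed 82 = 885
{Orton}: service 1316 + fixed 21 = 1337
(All 7 nonempty subsets were checked; Ryde and Milton is lowest.)

Open Ryde and Milton; minimum total cost 781.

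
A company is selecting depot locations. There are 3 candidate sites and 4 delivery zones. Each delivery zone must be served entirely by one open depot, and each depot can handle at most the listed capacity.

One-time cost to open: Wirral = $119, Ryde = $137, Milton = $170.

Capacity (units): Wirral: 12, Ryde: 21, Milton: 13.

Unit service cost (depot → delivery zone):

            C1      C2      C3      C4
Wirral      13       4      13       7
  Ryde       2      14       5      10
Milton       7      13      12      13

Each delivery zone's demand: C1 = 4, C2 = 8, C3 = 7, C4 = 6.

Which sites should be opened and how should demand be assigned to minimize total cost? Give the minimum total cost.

Minimum total cost: 391

Open {Wirral, Ryde}: C1→Ryde 2·4=8, C2→Wirral 4·8=32, C3→Ryde 5·7=35, C4→Ryde 10·6=60.
Loads: Wirral carries 8/12, Ryde carries 17/21. Service 135; fixed 256; total 391.
Next best feasible plan costs 435.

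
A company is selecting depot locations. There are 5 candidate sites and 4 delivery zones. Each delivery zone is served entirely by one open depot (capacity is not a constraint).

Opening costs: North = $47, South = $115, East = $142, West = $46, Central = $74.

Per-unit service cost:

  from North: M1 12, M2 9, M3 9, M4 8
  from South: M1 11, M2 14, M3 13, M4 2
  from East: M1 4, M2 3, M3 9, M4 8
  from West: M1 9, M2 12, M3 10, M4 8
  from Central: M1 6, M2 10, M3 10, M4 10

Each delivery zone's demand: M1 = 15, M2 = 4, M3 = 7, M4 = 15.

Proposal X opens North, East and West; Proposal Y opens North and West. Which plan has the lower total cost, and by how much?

Proposal Y is cheaper by 43.

Proposal X: {North, East, West}: M1→East 4·15=60, M2→East 3·4=12, M3→North 9·7=63, M4→North 8·15=120. Service 255; fixed 235; total 490.
Proposal Y: {North, West}: M1→West 9·15=135, M2→North 9·4=36, M3→North 9·7=63, M4→North 8·15=120. Service 354; fixed 93; total 447.
Difference: |490 − 447| = 43.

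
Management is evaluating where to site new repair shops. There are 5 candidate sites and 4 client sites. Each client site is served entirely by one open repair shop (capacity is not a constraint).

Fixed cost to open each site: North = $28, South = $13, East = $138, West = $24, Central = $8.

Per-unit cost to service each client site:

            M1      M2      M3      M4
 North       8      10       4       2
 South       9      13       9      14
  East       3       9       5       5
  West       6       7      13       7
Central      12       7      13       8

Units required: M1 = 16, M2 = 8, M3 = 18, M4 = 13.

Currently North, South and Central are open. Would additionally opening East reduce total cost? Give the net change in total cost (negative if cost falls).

Current service cost with {North, South, Central}: 282.
Adding East: each client site re-picks its cheapest; new service cost 202, saving 80.
Extra fixed cost: 138. Net change = 138 − 80 = 58.
(Totals: 331 → 389.)

No — net change +58 (cost rises by 58).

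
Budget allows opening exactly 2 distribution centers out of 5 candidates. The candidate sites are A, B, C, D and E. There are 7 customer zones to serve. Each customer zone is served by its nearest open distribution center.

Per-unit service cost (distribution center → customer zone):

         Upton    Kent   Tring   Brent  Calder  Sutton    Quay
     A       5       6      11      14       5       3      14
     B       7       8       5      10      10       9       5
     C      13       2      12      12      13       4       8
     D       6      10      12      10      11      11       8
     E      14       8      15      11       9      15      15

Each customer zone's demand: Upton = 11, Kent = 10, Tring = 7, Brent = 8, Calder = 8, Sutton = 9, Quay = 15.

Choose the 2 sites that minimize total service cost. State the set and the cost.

With exactly 2 open, each customer zone uses its cheapest among the chosen.
{A, B}: Upton→A 5·11=55, Kent→A 6·10=60, Tring→B 5·7=35, Brent→B 10·8=80, Calder→A 5·8=40, Sutton→A 3·9=27, Quay→B 5·15=75. Service cost 372.
{B, C}: service cost 403
{A, C}: service cost 435
Among all 10 size-2 choices, {A, B} is lowest.

Choose A and B; total service cost 372.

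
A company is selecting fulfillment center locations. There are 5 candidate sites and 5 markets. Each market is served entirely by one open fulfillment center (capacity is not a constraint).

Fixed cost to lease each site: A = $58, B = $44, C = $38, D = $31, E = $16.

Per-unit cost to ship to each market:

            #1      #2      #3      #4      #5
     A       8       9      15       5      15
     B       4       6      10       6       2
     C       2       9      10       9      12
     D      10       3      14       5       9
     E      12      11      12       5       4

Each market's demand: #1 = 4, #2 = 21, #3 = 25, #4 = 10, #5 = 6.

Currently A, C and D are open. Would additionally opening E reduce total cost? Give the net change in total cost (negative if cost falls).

Current service cost with {A, C, D}: 425.
Adding E: each market re-picks its cheapest; new service cost 395, saving 30.
Extra fixed cost: 16. Net change = 16 − 30 = -14.
(Totals: 552 → 538.)

Yes — net change −14 (cost falls by 14).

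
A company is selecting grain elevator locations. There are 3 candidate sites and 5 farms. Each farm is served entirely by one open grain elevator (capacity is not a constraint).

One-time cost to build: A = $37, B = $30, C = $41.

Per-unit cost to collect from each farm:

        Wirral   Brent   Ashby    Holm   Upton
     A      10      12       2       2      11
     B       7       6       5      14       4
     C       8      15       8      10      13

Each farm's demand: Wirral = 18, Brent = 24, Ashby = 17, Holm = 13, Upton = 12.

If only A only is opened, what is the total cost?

Total cost: 697

Each farm is assigned to its cheapest site among the open ones.
{A}: Wirral→A 10·18=180, Brent→A 12·24=288, Ashby→A 2·17=34, Holm→A 2·13=26, Upton→A 11·12=132. Service 660; fixed 37; total 697.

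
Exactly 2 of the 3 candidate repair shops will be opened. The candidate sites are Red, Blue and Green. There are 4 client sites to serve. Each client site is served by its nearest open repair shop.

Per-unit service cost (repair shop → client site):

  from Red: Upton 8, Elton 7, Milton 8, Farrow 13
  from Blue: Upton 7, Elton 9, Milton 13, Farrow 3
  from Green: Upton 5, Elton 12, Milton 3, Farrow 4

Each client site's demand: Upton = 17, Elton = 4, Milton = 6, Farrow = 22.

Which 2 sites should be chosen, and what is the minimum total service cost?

Choose Blue and Green; total service cost 205.

With exactly 2 open, each client site uses its cheapest among the chosen.
{Blue, Green}: Upton→Green 5·17=85, Elton→Blue 9·4=36, Milton→Green 3·6=18, Farrow→Blue 3·22=66. Service cost 205.
{Red, Green}: service cost 219
{Red, Blue}: service cost 261
Among all 3 size-2 choices, {Blue, Green} is lowest.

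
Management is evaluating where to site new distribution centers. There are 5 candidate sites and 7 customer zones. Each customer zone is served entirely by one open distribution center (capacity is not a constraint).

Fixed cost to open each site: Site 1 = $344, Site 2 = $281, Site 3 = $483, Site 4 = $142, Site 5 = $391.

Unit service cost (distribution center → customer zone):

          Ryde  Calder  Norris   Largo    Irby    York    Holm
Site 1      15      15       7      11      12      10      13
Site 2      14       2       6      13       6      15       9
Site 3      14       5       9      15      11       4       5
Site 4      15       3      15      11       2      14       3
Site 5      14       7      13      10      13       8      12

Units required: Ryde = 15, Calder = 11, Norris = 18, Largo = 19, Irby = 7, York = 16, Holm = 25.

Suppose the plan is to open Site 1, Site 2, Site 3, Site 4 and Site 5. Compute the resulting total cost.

Each customer zone is assigned to its cheapest site among the open ones.
{Site 1, Site 2, Site 3, Site 4, Site 5}: Ryde→Site 2 14·15=210, Calder→Site 2 2·11=22, Norris→Site 2 6·18=108, Largo→Site 5 10·19=190, Irby→Site 4 2·7=14, York→Site 3 4·16=64, Holm→Site 4 3·25=75. Service 683; fixed 1641; total 2324.

Total cost: 2324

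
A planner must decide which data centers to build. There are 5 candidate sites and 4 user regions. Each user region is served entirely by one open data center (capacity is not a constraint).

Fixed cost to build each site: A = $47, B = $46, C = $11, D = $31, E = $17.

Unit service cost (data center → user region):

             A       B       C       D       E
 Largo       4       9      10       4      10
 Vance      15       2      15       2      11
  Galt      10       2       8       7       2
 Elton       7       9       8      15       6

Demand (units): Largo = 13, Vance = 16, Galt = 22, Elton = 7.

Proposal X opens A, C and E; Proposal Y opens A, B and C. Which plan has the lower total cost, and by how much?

Proposal Y is cheaper by 108.

Proposal X: {A, C, E}: Largo→A 4·13=52, Vance→E 11·16=176, Galt→E 2·22=44, Elton→E 6·7=42. Service 314; fixed 75; total 389.
Proposal Y: {A, B, C}: Largo→A 4·13=52, Vance→B 2·16=32, Galt→B 2·22=44, Elton→A 7·7=49. Service 177; fixed 104; total 281.
Difference: |389 − 281| = 108.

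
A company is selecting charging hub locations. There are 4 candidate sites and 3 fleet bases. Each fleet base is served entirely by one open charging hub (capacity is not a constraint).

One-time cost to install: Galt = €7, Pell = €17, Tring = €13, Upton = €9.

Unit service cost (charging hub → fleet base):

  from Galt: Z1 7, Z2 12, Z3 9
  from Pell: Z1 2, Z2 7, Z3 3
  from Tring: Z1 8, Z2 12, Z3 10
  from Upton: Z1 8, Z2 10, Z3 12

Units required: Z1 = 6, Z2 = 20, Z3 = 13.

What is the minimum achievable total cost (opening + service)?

For any fixed open set, each fleet base goes to its cheapest open site; total = fixed + service.
{Pell}: Z1→Pell 2·6=12, Z2→Pell 7·20=140, Z3→Pell 3·13=39. Service 191; fixed 17; total 208.
{Galt, Pell}: service 191 + fixed 24 = 215
{Pell, Upton}: Z1→Pell 2·6=12, Z2→Pell 7·20=140, Z3→Pell 3·13=39. Service 191; fixed 26; total 217.
{Galt, Pell, Tring, Upton}: service 191 + fixed 46 = 237
(All 15 nonempty subsets were checked; Pell only is lowest.)

Minimum total cost: 208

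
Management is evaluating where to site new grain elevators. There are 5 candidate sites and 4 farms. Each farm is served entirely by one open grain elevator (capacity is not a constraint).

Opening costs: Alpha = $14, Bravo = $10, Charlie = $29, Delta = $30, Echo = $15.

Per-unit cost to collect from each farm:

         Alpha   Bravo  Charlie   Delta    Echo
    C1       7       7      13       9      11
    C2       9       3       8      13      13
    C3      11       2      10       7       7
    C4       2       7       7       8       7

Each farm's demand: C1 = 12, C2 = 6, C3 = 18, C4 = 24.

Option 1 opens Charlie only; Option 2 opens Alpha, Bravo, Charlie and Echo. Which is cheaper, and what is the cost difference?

Option 2 is cheaper by 327.

Option 1: {Charlie}: C1→Charlie 13·12=156, C2→Charlie 8·6=48, C3→Charlie 10·18=180, C4→Charlie 7·24=168. Service 552; fixed 29; total 581.
Option 2: {Alpha, Bravo, Charlie, Echo}: C1→Alpha 7·12=84, C2→Bravo 3·6=18, C3→Bravo 2·18=36, C4→Alpha 2·24=48. Service 186; fixed 68; total 254.
Difference: |581 − 254| = 327.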